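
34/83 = 34/83 =0.41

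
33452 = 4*8363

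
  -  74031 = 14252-88283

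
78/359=78/359= 0.22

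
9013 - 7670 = 1343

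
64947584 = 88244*736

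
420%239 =181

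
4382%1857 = 668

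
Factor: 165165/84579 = 455/233 = 5^1*7^1 * 13^1*233^( - 1 )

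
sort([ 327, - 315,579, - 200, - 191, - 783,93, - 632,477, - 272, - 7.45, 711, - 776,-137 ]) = [ - 783,- 776, - 632, -315, - 272, - 200, - 191, - 137, - 7.45, 93, 327 , 477 , 579, 711] 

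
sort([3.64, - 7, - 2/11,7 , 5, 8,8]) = [ - 7, - 2/11,3.64, 5, 7,8, 8]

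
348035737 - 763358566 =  - 415322829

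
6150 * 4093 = 25171950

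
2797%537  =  112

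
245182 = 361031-115849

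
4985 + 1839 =6824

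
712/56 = 89/7 =12.71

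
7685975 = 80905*95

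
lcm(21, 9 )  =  63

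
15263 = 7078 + 8185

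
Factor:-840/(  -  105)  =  8   =  2^3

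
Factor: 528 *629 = 2^4*3^1*11^1*17^1 * 37^1 = 332112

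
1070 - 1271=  - 201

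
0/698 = 0 = 0.00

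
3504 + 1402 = 4906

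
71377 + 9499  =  80876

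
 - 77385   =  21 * (  -  3685) 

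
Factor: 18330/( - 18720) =-47/48 =- 2^ ( - 4) * 3^(-1)*47^1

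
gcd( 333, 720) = 9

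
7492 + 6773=14265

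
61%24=13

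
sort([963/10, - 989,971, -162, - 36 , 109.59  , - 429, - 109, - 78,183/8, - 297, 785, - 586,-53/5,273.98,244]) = [-989, - 586, - 429, - 297, - 162, - 109,- 78,-36,-53/5,183/8, 963/10, 109.59, 244,273.98, 785, 971]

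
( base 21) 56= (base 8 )157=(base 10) 111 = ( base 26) 47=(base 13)87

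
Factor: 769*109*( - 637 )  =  -53393977=-7^2*13^1*109^1*769^1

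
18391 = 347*53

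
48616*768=37337088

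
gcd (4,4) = 4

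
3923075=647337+3275738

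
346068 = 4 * 86517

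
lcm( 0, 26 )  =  0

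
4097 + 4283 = 8380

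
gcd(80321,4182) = 1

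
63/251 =63/251 = 0.25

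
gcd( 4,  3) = 1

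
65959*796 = 52503364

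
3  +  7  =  10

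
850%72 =58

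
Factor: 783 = 3^3*29^1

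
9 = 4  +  5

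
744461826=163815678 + 580646148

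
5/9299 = 5/9299=0.00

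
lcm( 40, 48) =240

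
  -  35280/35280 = - 1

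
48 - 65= - 17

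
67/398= 67/398 =0.17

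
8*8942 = 71536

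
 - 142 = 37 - 179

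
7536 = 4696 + 2840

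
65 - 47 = 18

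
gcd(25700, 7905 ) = 5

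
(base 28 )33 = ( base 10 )87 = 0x57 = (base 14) 63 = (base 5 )322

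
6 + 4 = 10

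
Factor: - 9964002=-2^1*3^1*1660667^1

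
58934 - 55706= 3228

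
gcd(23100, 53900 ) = 7700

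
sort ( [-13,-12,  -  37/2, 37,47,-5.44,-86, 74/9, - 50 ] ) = [-86,-50, - 37/2,-13, - 12,-5.44,74/9,37, 47]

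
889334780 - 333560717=555774063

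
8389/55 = 152 + 29/55 =152.53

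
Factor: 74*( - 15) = -2^1*3^1*5^1*37^1 = - 1110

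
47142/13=47142/13= 3626.31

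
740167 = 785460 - 45293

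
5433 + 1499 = 6932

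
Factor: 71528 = 2^3*8941^1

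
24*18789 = 450936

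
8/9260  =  2/2315 = 0.00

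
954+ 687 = 1641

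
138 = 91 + 47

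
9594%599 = 10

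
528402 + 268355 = 796757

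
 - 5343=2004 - 7347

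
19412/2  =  9706 = 9706.00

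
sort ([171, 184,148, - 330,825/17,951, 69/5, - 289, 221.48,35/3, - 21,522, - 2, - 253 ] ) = [ - 330, - 289,-253, - 21, - 2, 35/3, 69/5, 825/17, 148, 171, 184, 221.48, 522,951] 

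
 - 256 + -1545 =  - 1801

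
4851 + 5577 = 10428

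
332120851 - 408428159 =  - 76307308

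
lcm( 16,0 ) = 0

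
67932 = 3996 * 17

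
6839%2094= 557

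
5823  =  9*647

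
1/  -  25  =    -  1 + 24/25 = - 0.04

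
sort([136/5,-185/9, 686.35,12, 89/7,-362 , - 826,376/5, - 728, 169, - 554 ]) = [  -  826, - 728, - 554 , - 362, - 185/9, 12, 89/7, 136/5,376/5, 169 , 686.35]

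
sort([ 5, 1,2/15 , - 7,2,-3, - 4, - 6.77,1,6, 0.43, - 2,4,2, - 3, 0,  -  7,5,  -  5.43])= [ - 7, - 7, - 6.77, - 5.43, - 4, - 3, - 3, - 2, 0 , 2/15, 0.43,1,1,2,  2, 4, 5,5,6 ]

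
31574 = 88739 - 57165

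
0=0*526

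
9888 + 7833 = 17721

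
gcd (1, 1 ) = 1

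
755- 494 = 261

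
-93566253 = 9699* ( - 9647)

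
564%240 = 84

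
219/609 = 73/203  =  0.36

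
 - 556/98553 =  -1 + 97997/98553 = - 0.01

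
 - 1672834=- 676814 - 996020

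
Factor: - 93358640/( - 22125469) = 2^4 * 5^1*41^1 * 28463^1 * 22125469^( - 1 ) 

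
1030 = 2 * 515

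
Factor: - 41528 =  - 2^3*29^1*179^1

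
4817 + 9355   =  14172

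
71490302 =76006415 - 4516113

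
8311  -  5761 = 2550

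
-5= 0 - 5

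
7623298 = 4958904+2664394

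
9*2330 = 20970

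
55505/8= 6938 + 1/8=   6938.12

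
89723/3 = 89723/3  =  29907.67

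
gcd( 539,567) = 7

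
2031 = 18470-16439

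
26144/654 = 13072/327 = 39.98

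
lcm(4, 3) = 12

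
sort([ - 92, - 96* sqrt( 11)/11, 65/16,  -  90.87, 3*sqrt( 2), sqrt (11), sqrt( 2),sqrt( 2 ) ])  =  [  -  92,  -  90.87,  -  96*sqrt( 11)/11, sqrt( 2) , sqrt(2 ), sqrt ( 11 ), 65/16,3 * sqrt(2)]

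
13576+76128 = 89704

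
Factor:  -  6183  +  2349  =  -3834 =- 2^1*3^3*71^1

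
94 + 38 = 132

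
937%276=109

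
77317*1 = 77317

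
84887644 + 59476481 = 144364125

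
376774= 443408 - 66634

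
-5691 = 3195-8886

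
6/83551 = 6/83551 = 0.00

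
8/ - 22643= - 1 + 22635/22643 = -0.00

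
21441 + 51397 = 72838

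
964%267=163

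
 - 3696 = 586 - 4282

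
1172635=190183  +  982452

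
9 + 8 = 17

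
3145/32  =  98 + 9/32  =  98.28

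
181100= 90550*2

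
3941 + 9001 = 12942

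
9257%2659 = 1280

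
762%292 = 178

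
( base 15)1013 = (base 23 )69C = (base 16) d41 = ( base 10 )3393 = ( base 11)2605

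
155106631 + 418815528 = 573922159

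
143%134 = 9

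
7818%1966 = 1920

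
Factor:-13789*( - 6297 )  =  3^1  *  2099^1*13789^1 =86829333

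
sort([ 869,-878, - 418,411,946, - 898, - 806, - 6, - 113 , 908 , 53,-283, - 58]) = [ - 898, - 878, - 806, - 418, - 283, - 113, - 58, - 6, 53, 411, 869,908, 946 ] 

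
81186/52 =40593/26 = 1561.27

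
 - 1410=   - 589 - 821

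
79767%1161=819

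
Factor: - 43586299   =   -53^1*822383^1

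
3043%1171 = 701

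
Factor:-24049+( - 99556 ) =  - 5^1 * 59^1*419^1 = - 123605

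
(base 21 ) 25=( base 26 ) 1l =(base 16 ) 2F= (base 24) 1N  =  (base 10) 47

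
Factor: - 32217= - 3^1*10739^1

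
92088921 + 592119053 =684207974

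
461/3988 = 461/3988 = 0.12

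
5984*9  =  53856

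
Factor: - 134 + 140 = 2^1 * 3^1 =6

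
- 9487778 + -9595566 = -19083344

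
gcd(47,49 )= 1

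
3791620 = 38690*98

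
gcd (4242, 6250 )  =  2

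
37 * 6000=222000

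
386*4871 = 1880206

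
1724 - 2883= - 1159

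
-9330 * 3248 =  - 30303840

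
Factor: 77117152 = 2^5*7^1*344273^1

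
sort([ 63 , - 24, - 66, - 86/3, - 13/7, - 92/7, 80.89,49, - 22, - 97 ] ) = [ - 97,  -  66 , - 86/3 ,-24 ,- 22, - 92/7, - 13/7 , 49, 63,80.89 ] 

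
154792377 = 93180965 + 61611412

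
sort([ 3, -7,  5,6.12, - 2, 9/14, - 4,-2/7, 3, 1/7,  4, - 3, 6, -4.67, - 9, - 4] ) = [- 9, - 7, - 4.67,-4  , - 4, - 3, -2, - 2/7,1/7, 9/14,3, 3, 4, 5,6,6.12] 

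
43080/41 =1050 + 30/41   =  1050.73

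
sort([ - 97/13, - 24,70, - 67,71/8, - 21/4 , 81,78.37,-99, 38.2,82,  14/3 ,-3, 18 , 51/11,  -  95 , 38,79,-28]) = [-99 , - 95, - 67, - 28, - 24,- 97/13,  -  21/4, - 3,51/11, 14/3,71/8,  18,  38,  38.2, 70, 78.37, 79,  81,82]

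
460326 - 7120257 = -6659931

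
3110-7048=-3938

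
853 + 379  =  1232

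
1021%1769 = 1021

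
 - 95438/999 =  - 96 + 466/999 = - 95.53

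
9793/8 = 1224  +  1/8 = 1224.12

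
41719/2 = 41719/2 = 20859.50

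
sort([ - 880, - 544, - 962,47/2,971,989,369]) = [ - 962, - 880, - 544,47/2,369,971,  989] 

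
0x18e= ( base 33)C2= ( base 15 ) 1b8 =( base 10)398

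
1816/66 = 908/33=   27.52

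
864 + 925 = 1789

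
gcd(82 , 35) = 1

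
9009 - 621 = 8388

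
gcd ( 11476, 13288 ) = 604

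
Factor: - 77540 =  - 2^2*5^1*3877^1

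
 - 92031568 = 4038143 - 96069711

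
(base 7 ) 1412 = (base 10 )548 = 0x224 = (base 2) 1000100100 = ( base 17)1f4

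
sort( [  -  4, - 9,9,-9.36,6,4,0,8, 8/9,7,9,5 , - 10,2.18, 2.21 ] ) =[ - 10, - 9.36, - 9, - 4,0,8/9, 2.18,2.21,4,5,6,7,  8,9,9]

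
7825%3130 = 1565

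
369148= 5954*62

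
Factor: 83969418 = 2^1*3^1*13^1*73^1 * 14747^1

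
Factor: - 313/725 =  - 5^( -2) * 29^( - 1)*313^1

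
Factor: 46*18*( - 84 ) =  - 2^4*3^3* 7^1 * 23^1=- 69552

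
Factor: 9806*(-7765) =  - 2^1*5^1*1553^1 * 4903^1 = - 76143590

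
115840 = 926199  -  810359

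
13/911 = 13/911 = 0.01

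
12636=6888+5748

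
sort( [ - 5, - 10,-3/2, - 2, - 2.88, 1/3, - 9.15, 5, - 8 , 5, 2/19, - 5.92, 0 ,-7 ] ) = [ - 10,-9.15, - 8,  -  7,-5.92, - 5,-2.88, - 2, - 3/2, 0, 2/19,1/3 , 5, 5] 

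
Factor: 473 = 11^1*43^1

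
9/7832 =9/7832 = 0.00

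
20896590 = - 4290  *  ( - 4871)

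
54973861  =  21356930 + 33616931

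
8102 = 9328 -1226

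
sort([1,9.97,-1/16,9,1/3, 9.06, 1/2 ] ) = [-1/16,1/3, 1/2,1, 9, 9.06,9.97] 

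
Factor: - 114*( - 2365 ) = 269610=2^1*3^1*5^1*11^1 * 19^1*43^1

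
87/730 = 87/730 = 0.12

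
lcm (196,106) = 10388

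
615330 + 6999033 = 7614363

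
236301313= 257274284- 20972971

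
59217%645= 522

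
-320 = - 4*80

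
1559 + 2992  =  4551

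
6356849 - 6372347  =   - 15498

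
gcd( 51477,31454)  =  1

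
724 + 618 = 1342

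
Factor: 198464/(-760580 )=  - 2^4*5^( - 1)*7^1*17^(-1)*443^1*2237^( - 1) =- 49616/190145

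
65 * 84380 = 5484700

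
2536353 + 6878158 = 9414511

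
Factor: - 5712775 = -5^2*228511^1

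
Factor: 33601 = 33601^1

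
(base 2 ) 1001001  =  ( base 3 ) 2201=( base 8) 111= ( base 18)41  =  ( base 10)73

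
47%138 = 47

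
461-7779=-7318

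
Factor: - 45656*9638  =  - 440032528 = - 2^4*13^1*61^1*79^1*439^1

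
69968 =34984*2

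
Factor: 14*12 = 168=2^3*3^1*7^1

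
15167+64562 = 79729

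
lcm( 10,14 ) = 70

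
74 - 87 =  -13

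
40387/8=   40387/8 = 5048.38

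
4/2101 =4/2101 = 0.00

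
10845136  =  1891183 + 8953953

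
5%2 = 1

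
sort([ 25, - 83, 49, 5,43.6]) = [ - 83, 5,25,43.6,49 ] 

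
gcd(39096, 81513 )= 27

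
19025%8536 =1953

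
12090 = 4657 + 7433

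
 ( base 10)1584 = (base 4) 120300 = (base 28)20G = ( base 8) 3060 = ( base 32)1HG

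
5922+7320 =13242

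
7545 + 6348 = 13893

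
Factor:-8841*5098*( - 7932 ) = 2^3*3^2*7^1*421^1*661^1*2549^1 = 357506487576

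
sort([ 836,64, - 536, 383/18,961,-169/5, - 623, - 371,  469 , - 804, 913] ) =[ - 804, - 623, - 536,- 371, - 169/5,383/18,64,  469 , 836,913,961]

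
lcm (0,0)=0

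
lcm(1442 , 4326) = 4326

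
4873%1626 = 1621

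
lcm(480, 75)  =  2400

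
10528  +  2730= 13258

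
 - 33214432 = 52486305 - 85700737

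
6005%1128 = 365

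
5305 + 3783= 9088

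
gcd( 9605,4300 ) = 5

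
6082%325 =232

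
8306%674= 218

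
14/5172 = 7/2586 = 0.00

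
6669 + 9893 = 16562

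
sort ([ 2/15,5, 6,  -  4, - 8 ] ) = [  -  8, - 4,2/15,5,6]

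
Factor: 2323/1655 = 5^( - 1 )*23^1*101^1*331^( - 1)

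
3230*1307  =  4221610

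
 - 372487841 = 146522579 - 519010420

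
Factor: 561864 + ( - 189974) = 371890 = 2^1*5^1*37189^1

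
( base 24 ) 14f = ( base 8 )1257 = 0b1010101111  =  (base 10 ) 687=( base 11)575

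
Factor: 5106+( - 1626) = 2^3*3^1*5^1*29^1 = 3480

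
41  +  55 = 96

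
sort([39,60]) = [ 39, 60]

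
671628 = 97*6924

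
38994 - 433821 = - 394827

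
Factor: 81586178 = 2^1*83^1*491483^1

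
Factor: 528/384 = 11/8 = 2^(  -  3)*11^1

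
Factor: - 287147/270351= -889/837 = -3^( - 3) * 7^1*31^(-1) * 127^1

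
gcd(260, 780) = 260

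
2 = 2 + 0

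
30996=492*63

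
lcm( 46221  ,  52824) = 369768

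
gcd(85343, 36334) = 1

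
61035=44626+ 16409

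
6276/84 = 74 + 5/7 = 74.71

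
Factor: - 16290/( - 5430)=3^1 = 3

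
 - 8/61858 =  - 4/30929 = - 0.00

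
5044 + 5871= 10915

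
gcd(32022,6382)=2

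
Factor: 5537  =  7^2 * 113^1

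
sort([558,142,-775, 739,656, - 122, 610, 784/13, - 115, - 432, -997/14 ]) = [ - 775, - 432, - 122,  -  115, - 997/14,784/13, 142, 558,610,656,739 ] 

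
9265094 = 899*10306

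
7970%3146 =1678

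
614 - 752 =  - 138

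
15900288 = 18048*881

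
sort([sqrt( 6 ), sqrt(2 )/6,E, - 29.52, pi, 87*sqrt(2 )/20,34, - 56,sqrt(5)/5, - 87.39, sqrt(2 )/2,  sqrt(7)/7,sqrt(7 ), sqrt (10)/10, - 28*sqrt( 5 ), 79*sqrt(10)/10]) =[ - 87.39,-28*sqrt( 5), - 56, - 29.52, sqrt(2)/6, sqrt(10 )/10, sqrt( 7 )/7, sqrt (5)/5,sqrt( 2)/2, sqrt(6),sqrt( 7 ), E, pi,87*sqrt(2 )/20, 79*sqrt( 10)/10, 34]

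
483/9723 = 23/463 =0.05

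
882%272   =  66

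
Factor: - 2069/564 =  - 2^( - 2) * 3^( - 1)*47^ (-1)*2069^1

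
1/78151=1/78151 = 0.00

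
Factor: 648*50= 2^4*3^4*5^2=32400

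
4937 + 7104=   12041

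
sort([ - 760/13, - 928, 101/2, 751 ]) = [ - 928, - 760/13, 101/2,751 ] 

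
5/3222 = 5/3222  =  0.00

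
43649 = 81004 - 37355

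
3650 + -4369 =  - 719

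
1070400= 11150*96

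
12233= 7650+4583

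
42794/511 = 83 + 381/511 =83.75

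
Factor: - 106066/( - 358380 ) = 293/990 = 2^( - 1)*3^(- 2)  *5^( - 1)*11^( - 1)*293^1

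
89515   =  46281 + 43234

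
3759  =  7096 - 3337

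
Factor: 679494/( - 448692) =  - 2^(  -  1)*139^( - 1)*421^1=- 421/278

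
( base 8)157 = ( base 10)111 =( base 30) 3L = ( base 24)4F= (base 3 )11010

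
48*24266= 1164768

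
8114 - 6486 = 1628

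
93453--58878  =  152331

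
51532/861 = 51532/861 = 59.85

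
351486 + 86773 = 438259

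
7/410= 7/410= 0.02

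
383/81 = 383/81 = 4.73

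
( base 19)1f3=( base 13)3ac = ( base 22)17B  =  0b1010001001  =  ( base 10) 649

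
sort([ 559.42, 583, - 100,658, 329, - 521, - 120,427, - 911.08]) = [  -  911.08,  -  521,-120, - 100, 329,427,559.42,583, 658] 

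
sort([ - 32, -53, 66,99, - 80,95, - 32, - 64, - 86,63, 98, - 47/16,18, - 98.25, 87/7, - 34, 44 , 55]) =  [ - 98.25, - 86, - 80, - 64, - 53,  -  34, - 32, - 32, - 47/16,87/7, 18 , 44, 55, 63,66,95,98, 99 ] 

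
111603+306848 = 418451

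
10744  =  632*17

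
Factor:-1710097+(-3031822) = -4741919=-7^1*13^1*107^1*487^1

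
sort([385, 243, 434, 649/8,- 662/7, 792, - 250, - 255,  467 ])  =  [ - 255, - 250, - 662/7,649/8,  243,385,434, 467, 792 ] 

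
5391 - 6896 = - 1505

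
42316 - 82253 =-39937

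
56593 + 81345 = 137938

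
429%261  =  168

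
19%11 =8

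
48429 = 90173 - 41744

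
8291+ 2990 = 11281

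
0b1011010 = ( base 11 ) 82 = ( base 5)330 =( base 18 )50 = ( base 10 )90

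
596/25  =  596/25 = 23.84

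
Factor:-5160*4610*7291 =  - 2^4*3^1*5^2*23^1*43^1*317^1* 461^1 = -173435391600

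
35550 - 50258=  - 14708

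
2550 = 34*75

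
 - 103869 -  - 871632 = 767763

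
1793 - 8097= - 6304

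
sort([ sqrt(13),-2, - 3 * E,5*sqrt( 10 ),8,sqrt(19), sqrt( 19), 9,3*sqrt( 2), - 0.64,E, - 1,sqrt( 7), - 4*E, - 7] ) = [ - 4*E , - 3 * E,- 7, - 2, - 1,-0.64, sqrt(7), E,sqrt(13 )  ,  3*sqrt( 2), sqrt( 19),sqrt( 19), 8, 9,5 * sqrt( 10) ]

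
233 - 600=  - 367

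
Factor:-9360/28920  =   - 78/241=- 2^1*3^1*13^1 * 241^(-1)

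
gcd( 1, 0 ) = 1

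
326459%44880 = 12299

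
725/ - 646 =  - 2+ 567/646 = - 1.12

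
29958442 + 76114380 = 106072822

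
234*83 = 19422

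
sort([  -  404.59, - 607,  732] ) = [ - 607,-404.59,732 ] 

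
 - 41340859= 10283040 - 51623899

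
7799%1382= 889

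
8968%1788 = 28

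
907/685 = 1 + 222/685=1.32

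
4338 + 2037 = 6375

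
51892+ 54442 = 106334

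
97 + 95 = 192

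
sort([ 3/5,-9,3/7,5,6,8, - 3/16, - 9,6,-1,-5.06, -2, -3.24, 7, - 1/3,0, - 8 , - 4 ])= [ - 9,-9, - 8, - 5.06, - 4,-3.24, - 2,-1, - 1/3, -3/16,0,3/7,3/5, 5,6,6,7,8 ]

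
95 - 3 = 92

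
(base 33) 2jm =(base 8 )5413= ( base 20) 717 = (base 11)2140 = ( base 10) 2827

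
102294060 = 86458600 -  - 15835460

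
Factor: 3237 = 3^1*13^1 * 83^1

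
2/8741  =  2/8741 = 0.00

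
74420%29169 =16082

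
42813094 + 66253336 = 109066430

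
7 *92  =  644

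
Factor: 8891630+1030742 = 9922372 = 2^2*2480593^1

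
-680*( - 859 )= 584120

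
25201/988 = 25201/988 =25.51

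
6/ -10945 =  - 6/10945 = -0.00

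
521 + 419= 940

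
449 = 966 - 517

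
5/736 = 5/736 = 0.01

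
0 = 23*0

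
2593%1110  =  373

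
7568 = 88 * 86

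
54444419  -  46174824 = 8269595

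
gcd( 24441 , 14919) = 3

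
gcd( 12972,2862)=6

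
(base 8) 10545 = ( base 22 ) 949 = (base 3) 20002221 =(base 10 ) 4453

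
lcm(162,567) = 1134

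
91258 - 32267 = 58991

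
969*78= 75582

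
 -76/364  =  -1 + 72/91 = - 0.21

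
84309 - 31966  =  52343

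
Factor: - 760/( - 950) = 2^2*5^( - 1) =4/5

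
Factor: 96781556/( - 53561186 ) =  - 2^1*7^(- 1)*17^(-1 )*97^1 * 313^( - 1)*719^(-1 )*249437^1 = -48390778/26780593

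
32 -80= -48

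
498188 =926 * 538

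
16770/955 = 17 + 107/191 = 17.56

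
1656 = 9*184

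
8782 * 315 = 2766330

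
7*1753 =12271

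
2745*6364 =17469180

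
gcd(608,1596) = 76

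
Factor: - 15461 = -15461^1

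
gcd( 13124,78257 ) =1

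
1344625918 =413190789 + 931435129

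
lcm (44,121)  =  484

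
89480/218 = 44740/109 = 410.46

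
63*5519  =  347697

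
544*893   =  485792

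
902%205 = 82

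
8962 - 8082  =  880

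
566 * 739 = 418274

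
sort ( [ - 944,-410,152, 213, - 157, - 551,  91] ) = [ - 944, - 551, - 410 , - 157,91, 152, 213] 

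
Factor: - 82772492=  - 2^2*11^1*23^1*89^1*919^1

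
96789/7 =13827= 13827.00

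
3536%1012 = 500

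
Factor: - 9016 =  - 2^3*7^2  *23^1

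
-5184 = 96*( - 54) 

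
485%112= 37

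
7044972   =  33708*209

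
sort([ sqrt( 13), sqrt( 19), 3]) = [ 3,sqrt(13 ),sqrt( 19)]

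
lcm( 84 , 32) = 672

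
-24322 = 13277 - 37599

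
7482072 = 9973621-2491549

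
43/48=43/48=0.90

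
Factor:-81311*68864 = - 5599400704 = - 2^8*17^1*269^1*4783^1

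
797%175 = 97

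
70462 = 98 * 719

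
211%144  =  67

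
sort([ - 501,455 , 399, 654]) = [- 501,399,455,654 ] 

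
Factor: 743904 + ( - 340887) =403017 = 3^1*134339^1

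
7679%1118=971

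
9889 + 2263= 12152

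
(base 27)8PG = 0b1100101111011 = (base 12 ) 3937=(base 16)197b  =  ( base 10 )6523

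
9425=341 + 9084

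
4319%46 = 41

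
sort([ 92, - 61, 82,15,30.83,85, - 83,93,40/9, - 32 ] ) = [ - 83, - 61, - 32,40/9, 15, 30.83,82,85 , 92,93] 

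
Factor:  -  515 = -5^1*103^1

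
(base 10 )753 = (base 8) 1361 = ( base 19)21c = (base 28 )QP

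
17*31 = 527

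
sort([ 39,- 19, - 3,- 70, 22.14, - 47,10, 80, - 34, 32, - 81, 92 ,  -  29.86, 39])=[ - 81, - 70, - 47, - 34,-29.86,-19,  -  3 , 10, 22.14,  32,  39,39, 80,92 ] 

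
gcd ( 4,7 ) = 1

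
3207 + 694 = 3901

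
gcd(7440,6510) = 930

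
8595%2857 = 24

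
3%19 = 3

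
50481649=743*67943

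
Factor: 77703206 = 2^1*7^1*5550229^1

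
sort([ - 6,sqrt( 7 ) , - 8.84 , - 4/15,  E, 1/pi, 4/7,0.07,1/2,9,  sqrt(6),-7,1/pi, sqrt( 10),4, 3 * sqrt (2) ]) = [  -  8.84 ,-7,-6, - 4/15,0.07, 1/pi,1/pi, 1/2, 4/7,sqrt( 6 ), sqrt( 7),E , sqrt( 10),4 , 3*sqrt( 2 ),9]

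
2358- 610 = 1748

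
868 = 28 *31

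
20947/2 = 10473 + 1/2 = 10473.50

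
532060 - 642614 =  - 110554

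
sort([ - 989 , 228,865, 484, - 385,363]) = [ - 989, - 385, 228, 363,484 , 865]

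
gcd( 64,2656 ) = 32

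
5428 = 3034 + 2394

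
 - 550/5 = -110 = - 110.00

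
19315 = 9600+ 9715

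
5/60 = 1/12 = 0.08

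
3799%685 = 374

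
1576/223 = 7 + 15/223 = 7.07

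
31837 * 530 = 16873610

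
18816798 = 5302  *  3549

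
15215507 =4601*3307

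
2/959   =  2/959 = 0.00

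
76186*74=5637764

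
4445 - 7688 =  - 3243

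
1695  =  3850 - 2155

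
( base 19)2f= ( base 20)2d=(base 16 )35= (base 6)125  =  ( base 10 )53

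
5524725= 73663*75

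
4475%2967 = 1508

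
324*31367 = 10162908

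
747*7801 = 5827347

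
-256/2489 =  - 1 + 2233/2489 = - 0.10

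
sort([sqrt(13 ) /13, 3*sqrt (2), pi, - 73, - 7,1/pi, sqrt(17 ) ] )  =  [ - 73,-7, sqrt ( 13 )/13, 1/pi,pi, sqrt( 17),3 * sqrt(2)] 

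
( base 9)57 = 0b110100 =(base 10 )52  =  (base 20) 2C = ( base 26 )20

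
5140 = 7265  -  2125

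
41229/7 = 5889 + 6/7 =5889.86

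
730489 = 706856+23633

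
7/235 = 7/235 = 0.03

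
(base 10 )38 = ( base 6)102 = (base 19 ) 20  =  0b100110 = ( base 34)14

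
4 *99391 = 397564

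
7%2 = 1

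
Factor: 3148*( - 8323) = -2^2*7^1*29^1*41^1*787^1 = - 26200804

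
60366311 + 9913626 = 70279937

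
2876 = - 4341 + 7217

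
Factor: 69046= 2^1 * 19^1*23^1*79^1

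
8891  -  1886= 7005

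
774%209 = 147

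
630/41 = 15 + 15/41 = 15.37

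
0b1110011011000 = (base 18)14e4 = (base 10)7384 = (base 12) 4334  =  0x1cd8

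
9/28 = 9/28 = 0.32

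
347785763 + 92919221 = 440704984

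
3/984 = 1/328 = 0.00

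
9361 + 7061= 16422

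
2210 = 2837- 627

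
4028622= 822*4901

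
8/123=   8/123 =0.07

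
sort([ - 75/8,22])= [-75/8, 22 ] 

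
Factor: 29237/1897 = 7^(-1)*13^2*173^1*271^( - 1) 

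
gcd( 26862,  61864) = 814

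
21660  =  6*3610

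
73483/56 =73483/56=1312.20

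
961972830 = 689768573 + 272204257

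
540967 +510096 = 1051063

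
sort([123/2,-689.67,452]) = [ - 689.67,123/2 , 452 ]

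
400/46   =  8+16/23 =8.70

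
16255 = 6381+9874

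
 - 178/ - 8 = 89/4 =22.25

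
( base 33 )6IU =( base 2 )1101111110110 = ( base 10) 7158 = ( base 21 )g4i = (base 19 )10FE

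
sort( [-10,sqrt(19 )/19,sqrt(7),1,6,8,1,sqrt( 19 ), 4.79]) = [ - 10,sqrt( 19) /19,  1,1,sqrt ( 7),sqrt( 19 ), 4.79 , 6,8]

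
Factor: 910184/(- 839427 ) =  - 2^3*3^( - 1)*11^1*73^( - 1)*3833^ ( - 1)*10343^1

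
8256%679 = 108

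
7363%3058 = 1247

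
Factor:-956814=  - 2^1*3^1*159469^1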